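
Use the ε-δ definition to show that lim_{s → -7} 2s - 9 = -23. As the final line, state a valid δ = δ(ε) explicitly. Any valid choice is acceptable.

Let ε > 0. We need δ > 0 so that 0 < |s + 7| < δ implies |(2s - 9) + 23| < ε.
Since (2s - 9) + 23 = 2(s + 7), we have |(2s - 9) + 23| = 2|s + 7|.
So 2|s + 7| < ε exactly when |s + 7| < ε/2.
Take δ = ε/2. If 0 < |s + 7| < δ then |(2s - 9) + 23| = 2|s + 7| < 2·(ε/2) = ε.

δ = ε/2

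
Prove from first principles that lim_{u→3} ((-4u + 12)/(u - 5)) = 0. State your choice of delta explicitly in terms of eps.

delta = min(1, (1/4)eps)

Fix eps > 0. We want delta > 0 with 0 < |u − 3| < delta ⇒ |(-4u + 12)/(u - 5) − 0| < eps.
Combining over a common denominator, (-4u + 12)/(u - 5) − 0 = [(-4u + 12)·(-2) − 0·(u - 5)] / [(-2)·(u - 5)] = 8(u − 3) / ((-2)(u - 5)).
So |(-4u + 12)/(u - 5) − 0| = 8|u − 3| / (2·|u − 5|).
Restrict delta ≤ 1. Then |u − 3| < 1 gives |u − 5| = |(u − 3) + (-2)| ≥ 2 − 1 = 1.
Hence |(-4u + 12)/(u - 5) − 0| < 8|u − 3|/(2·1) = 4|u − 3|, which is < eps once |u − 3| < (1/4)eps.
Take delta = min(1, (1/4)eps). Then 0 < |u − 3| < delta forces both bounds, so |(-4u + 12)/(u - 5) − 0| < eps.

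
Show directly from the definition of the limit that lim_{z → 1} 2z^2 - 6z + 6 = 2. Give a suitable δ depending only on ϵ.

δ = min(1, ϵ/8)

Fix ϵ > 0. We want δ > 0 such that 0 < |z − 1| < δ implies |(2z^2 - 6z + 6) − 2| < ϵ.
(2z^2 - 6z + 6) − 2 = 2z^2 - 6z + 4 = (z − 1)(2z - 4).
So |(2z^2 - 6z + 6) − 2| = |z − 1|·|2z - 4|.
Require δ ≤ 1. Then |z − 1| < 1 gives |z| < 2, and by the triangle inequality |2z - 4| ≤ 2·2 + 4 = 8.
Hence |(2z^2 - 6z + 6) − 2| ≤ 8|z − 1| < ϵ provided |z − 1| < ϵ/8.
Take δ = min(1, ϵ/8). Then 0 < |z − 1| < δ gives both |z − 1| < 1 and |z − 1| < ϵ/8, so |(2z^2 - 6z + 6) − 2| < ϵ.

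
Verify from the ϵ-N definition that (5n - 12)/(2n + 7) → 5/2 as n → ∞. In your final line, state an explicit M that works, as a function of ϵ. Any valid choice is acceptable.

M = (59/4)/ϵ

Let ϵ > 0 be given. For n ≥ 1, |(5n - 12)/(2n + 7) − (5/2)| = |-59|/(2(2n + 7)) = 59/(2(2n + 7)).
Since 2n + 7 ≥ 2n for n ≥ 1, this is ≤ 59/(2·2n) = (59/4)/n.
So |(5n - 12)/(2n + 7) − (5/2)| < ϵ whenever n > (59/4)/ϵ.
Take M = (59/4)/ϵ. If n > M then |(5n - 12)/(2n + 7) − (5/2)| ≤ (59/4)/n < ϵ.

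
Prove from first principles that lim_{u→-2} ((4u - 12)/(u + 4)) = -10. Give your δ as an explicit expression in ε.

Fix ε > 0. We want δ > 0 with 0 < |u + 2| < δ ⇒ |(4u - 12)/(u + 4) + 10| < ε.
Combining over a common denominator, (4u - 12)/(u + 4) + 10 = [(4u - 12)·2 − (-20)·(u + 4)] / [2·(u + 4)] = 28(u + 2) / (2(u + 4)).
So |(4u - 12)/(u + 4) + 10| = 28|u + 2| / (2·|u + 4|).
Require δ ≤ 1, so |u + 4| ≥ |2| − |u + 2| > 2 − 1 = 1.
Hence |(4u - 12)/(u + 4) + 10| < 28|u + 2|/(2·1) = 14|u + 2|, which is < ε once |u + 2| < (1/14)ε.
Take δ = min(1, (1/14)ε). Then 0 < |u + 2| < δ forces both bounds, so |(4u - 12)/(u + 4) + 10| < ε.

δ = min(1, (1/14)ε)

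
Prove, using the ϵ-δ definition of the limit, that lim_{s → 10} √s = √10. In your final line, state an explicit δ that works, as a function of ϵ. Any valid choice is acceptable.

δ = min(10, √10·ϵ)

Fix ϵ > 0. We want δ > 0 such that 0 < |s − 10| < δ implies |√s − √10| < ϵ.
Rationalise: √s − √10 = (s − 10)/(√s + √10), so |√s − √10| = |s − 10|/(√s + √10).
Restrict δ ≤ 10 so that |s − 10| < 10 forces s > 0, and then √s + √10 > √10.
Hence |√s − √10| < |s − 10|/√10, which is < ϵ once |s − 10| < √10·ϵ.
Take δ = min(10, √10·ϵ). If 0 < |s − 10| < δ then s > 0 and |√s − √10| < |s − 10|/√10 < ϵ.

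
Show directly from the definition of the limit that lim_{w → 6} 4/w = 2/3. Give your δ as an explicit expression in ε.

Let ε > 0 be given. We seek δ > 0 such that 0 < |w − 6| < δ implies |4/w − (2/3)| < ε.
|4/w − (2/3)| = 4·|6 − w|/(6·|w|) = 4|w − 6|/(6|w|).
Restrict δ ≤ 3. Then |w − 6| < 3 gives |w| > 3, so 6|w| > 18.
Then |4/w − (2/3)| < 4|w − 6|/18, which is < ε when |w − 6| < (9/2)ε.
Take δ = min(3, (9/2)ε). Then 0 < |w − 6| < δ gives both |w − 6| < 3 and |w − 6| < (9/2)ε, so |4/w − (2/3)| < ε.

δ = min(3, (9/2)ε)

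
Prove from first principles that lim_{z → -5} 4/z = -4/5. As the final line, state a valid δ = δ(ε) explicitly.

Let ε > 0. We seek δ > 0 such that 0 < |z + 5| < δ implies |4/z + 4/5| < ε.
|4/z + 4/5| = 4·|-5 − z|/(5·|z|) = 4|z + 5|/(5|z|).
Restrict δ ≤ 5/2. Then |z + 5| < 5/2 gives |z| > 5/2, so 5|z| > 25/2.
Then |4/z + 4/5| < 4|z + 5|/(25/2), which is < ε when |z + 5| < (25/8)ε.
Take δ = min(5/2, (25/8)ε). Then 0 < |z + 5| < δ gives both |z + 5| < 5/2 and |z + 5| < (25/8)ε, so |4/z + 4/5| < ε.

δ = min(5/2, (25/8)ε)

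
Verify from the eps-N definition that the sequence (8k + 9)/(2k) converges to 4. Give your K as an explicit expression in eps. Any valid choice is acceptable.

K = (9/2)/eps

Fix eps > 0. For k ≥ 1, |(8k + 9)/(2k) − 4| = |18|/(2(2k)) = 18/(2(2k)).
Since 2k ≥ 2k for k ≥ 1, this is ≤ 18/(2·2k) = (9/2)/k.
So |(8k + 9)/(2k) − 4| < eps whenever k > (9/2)/eps.
Take K = (9/2)/eps. If k > K then |(8k + 9)/(2k) − 4| ≤ (9/2)/k < eps.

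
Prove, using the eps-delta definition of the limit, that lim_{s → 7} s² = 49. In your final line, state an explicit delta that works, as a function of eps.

delta = min(1, eps/15)

Suppose eps > 0. We seek delta > 0 with 0 < |s − 7| < delta ⇒ |s² − 49| < eps.
Factor: s² − 49 = (s − 7)(s + 7), so |s² − 49| = |s − 7|·|s + 7|.
Restrict delta ≤ 1. Then |s − 7| < 1 gives |s| < 8, so by the triangle inequality |s + 7| ≤ 8 + 7 = 15.
Hence |s² − 49| ≤ 15|s − 7|, which is < eps once |s − 7| < eps/15.
Take delta = min(1, eps/15). If 0 < |s − 7| < delta then both bounds hold and |s² − 49| ≤ 15|s − 7| < 15·(eps/15) = eps.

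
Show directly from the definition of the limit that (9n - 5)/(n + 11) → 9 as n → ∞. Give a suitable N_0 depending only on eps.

Suppose eps > 0. For n ≥ 1, |(9n - 5)/(n + 11) − 9| = |-104|/((n + 11)) = 104/((n + 11)).
Since n + 11 ≥ n for n ≥ 1, this is ≤ 104/(n) = 104/n.
So |(9n - 5)/(n + 11) − 9| < eps whenever n > 104/eps.
Take N_0 = 104/eps. If n > N_0 then |(9n - 5)/(n + 11) − 9| ≤ 104/n < eps.

N_0 = 104/eps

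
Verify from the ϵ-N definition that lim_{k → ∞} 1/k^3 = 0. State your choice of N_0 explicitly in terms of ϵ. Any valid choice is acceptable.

Suppose ϵ > 0. For k ≥ 1, |1/k^3 − 0| = 1/k^3.
1/k^3 < ϵ ⇔ k^3 > 1/ϵ ⇔ k > (1/ϵ)^{1/3}.
Take N_0 = (1/ϵ)^{1/3}. Then k > N_0 implies 1/k^3 < ϵ.

N_0 = (1/ϵ)^{1/3}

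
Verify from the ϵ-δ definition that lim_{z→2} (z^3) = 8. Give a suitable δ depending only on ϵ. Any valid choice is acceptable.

δ = min(1, ϵ/19)

Let ϵ > 0. We seek δ > 0 with 0 < |z − 2| < δ ⇒ |z^3 − 8| < ϵ.
Factor: z^3 − 8 = (z − 2)(z^2 + 2z + 4), so |z^3 − 8| = |z − 2|·|z^2 + 2z + 4|.
Impose δ ≤ 1 so that |z| < 3; then |z^2 + 2z + 4| ≤ 19.
Hence |z^3 − 8| ≤ 19|z − 2|, which is < ϵ once |z − 2| < ϵ/19.
Take δ = min(1, ϵ/19). If 0 < |z − 2| < δ then both bounds hold and |z^3 − 8| ≤ 19|z − 2| < 19·(ϵ/19) = ϵ.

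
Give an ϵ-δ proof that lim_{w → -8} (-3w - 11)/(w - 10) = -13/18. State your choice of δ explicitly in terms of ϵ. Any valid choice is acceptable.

δ = min(9, (162/41)ϵ)

Suppose ϵ > 0. We want δ > 0 with 0 < |w + 8| < δ ⇒ |(-3w - 11)/(w - 10) + 13/18| < ϵ.
Combining over a common denominator, (-3w - 11)/(w - 10) + 13/18 = [(-3w - 11)·(-18) − 13·(w - 10)] / [(-18)·(w - 10)] = 41(w + 8) / ((-18)(w - 10)).
So |(-3w - 11)/(w - 10) + 13/18| = 41|w + 8| / (18·|w − 10|).
Require δ ≤ 9, so |w − 10| ≥ |-18| − |w + 8| > 18 − 9 = 9.
Hence |(-3w - 11)/(w - 10) + 13/18| < 41|w + 8|/(18·9) = (41/162)|w + 8|, which is < ϵ once |w + 8| < (162/41)ϵ.
Take δ = min(9, (162/41)ϵ). Then 0 < |w + 8| < δ forces both bounds, so |(-3w - 11)/(w - 10) + 13/18| < ϵ.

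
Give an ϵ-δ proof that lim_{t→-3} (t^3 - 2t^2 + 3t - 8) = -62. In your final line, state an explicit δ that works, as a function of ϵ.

Let ϵ > 0 be given. We want δ > 0 such that 0 < |t + 3| < δ implies |(t^3 - 2t^2 + 3t - 8) + 62| < ϵ.
(t^3 - 2t^2 + 3t - 8) + 62 = t^3 - 2t^2 + 3t + 54 = (t + 3)(t^2 - 5t + 18).
So |(t^3 - 2t^2 + 3t - 8) + 62| = |t + 3|·|t^2 - 5t + 18|.
Assume first that |t + 3| < 1, so |t| < 4. Then |t^2 - 5t + 18| ≤ 4^2 + 5·4 + 18 = 54.
Hence |(t^3 - 2t^2 + 3t - 8) + 62| ≤ 54|t + 3| < ϵ provided |t + 3| < ϵ/54.
Choosing δ = min(1, ϵ/54) ensures both conditions, hence |(t^3 - 2t^2 + 3t - 8) + 62| < ϵ.

δ = min(1, ϵ/54)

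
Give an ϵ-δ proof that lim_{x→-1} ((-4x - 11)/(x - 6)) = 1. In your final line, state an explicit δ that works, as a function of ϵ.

δ = min(7/2, (7/10)ϵ)

Let ϵ > 0 be given. We want δ > 0 with 0 < |x + 1| < δ ⇒ |(-4x - 11)/(x - 6) − 1| < ϵ.
Combining over a common denominator, (-4x - 11)/(x - 6) − 1 = [(-4x - 11)·(-7) − (-7)·(x - 6)] / [(-7)·(x - 6)] = 35(x + 1) / ((-7)(x - 6)).
So |(-4x - 11)/(x - 6) − 1| = 35|x + 1| / (7·|x − 6|).
Require δ ≤ 7/2, so |x − 6| ≥ |-7| − |x + 1| > 7 − 7/2 = 7/2.
Hence |(-4x - 11)/(x - 6) − 1| < 35|x + 1|/(7·(7/2)) = (10/7)|x + 1|, which is < ϵ once |x + 1| < (7/10)ϵ.
Take δ = min(7/2, (7/10)ϵ). Then 0 < |x + 1| < δ forces both bounds, so |(-4x - 11)/(x - 6) − 1| < ϵ.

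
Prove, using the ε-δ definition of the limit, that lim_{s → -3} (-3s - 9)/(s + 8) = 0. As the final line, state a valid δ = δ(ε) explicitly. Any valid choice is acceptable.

δ = min(5/2, (5/6)ε)

Fix ε > 0. We want δ > 0 with 0 < |s + 3| < δ ⇒ |(-3s - 9)/(s + 8) − 0| < ε.
Combining over a common denominator, (-3s - 9)/(s + 8) − 0 = [(-3s - 9)·5 − 0·(s + 8)] / [5·(s + 8)] = -15(s + 3) / (5(s + 8)).
So |(-3s - 9)/(s + 8) − 0| = 15|s + 3| / (5·|s + 8|).
Restrict δ ≤ 5/2. Then |s + 3| < 5/2 gives |s + 8| = |(s + 3) + 5| ≥ 5 − 5/2 = 5/2.
Hence |(-3s - 9)/(s + 8) − 0| < 15|s + 3|/(5·(5/2)) = (6/5)|s + 3|, which is < ε once |s + 3| < (5/6)ε.
Take δ = min(5/2, (5/6)ε). Then 0 < |s + 3| < δ forces both bounds, so |(-3s - 9)/(s + 8) − 0| < ε.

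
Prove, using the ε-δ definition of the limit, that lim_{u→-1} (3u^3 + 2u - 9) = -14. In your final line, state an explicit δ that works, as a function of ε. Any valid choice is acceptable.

δ = min(1, ε/23)

Suppose ε > 0. We want δ > 0 such that 0 < |u + 1| < δ implies |(3u^3 + 2u - 9) + 14| < ε.
(3u^3 + 2u - 9) + 14 = 3u^3 + 2u + 5 = (u + 1)(3u^2 - 3u + 5).
So |(3u^3 + 2u - 9) + 14| = |u + 1|·|3u^2 - 3u + 5|.
Assume first that |u + 1| < 1, so |u| < 2. Then |3u^2 - 3u + 5| ≤ 3·2^2 + 3·2 + 5 = 23.
Hence |(3u^3 + 2u - 9) + 14| ≤ 23|u + 1| < ε provided |u + 1| < ε/23.
Choosing δ = min(1, ε/23) ensures both conditions, hence |(3u^3 + 2u - 9) + 14| < ε.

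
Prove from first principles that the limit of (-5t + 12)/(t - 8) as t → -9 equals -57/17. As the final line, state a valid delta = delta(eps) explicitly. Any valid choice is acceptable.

Let eps > 0 be given. We want delta > 0 with 0 < |t + 9| < delta ⇒ |(-5t + 12)/(t - 8) + 57/17| < eps.
Combining over a common denominator, (-5t + 12)/(t - 8) + 57/17 = [(-5t + 12)·(-17) − 57·(t - 8)] / [(-17)·(t - 8)] = 28(t + 9) / ((-17)(t - 8)).
So |(-5t + 12)/(t - 8) + 57/17| = 28|t + 9| / (17·|t − 8|).
Require delta ≤ 17/2, so |t − 8| ≥ |-17| − |t + 9| > 17 − 17/2 = 17/2.
Hence |(-5t + 12)/(t - 8) + 57/17| < 28|t + 9|/(17·(17/2)) = (56/289)|t + 9|, which is < eps once |t + 9| < (289/56)eps.
Take delta = min(17/2, (289/56)eps). Then 0 < |t + 9| < delta forces both bounds, so |(-5t + 12)/(t - 8) + 57/17| < eps.

delta = min(17/2, (289/56)eps)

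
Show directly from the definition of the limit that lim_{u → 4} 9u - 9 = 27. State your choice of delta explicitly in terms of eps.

delta = eps/9

Let eps > 0. We need delta > 0 so that 0 < |u − 4| < delta implies |(9u - 9) − 27| < eps.
Since (9u - 9) − 27 = 9(u − 4), we have |(9u - 9) − 27| = 9|u − 4|.
So 9|u − 4| < eps exactly when |u − 4| < eps/9.
Choosing delta = eps/9 gives |(9u - 9) − 27| = 9|u − 4| < eps whenever |u − 4| < delta.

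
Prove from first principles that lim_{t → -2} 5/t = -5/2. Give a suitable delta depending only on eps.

Let eps > 0 be given. We seek delta > 0 such that 0 < |t + 2| < delta implies |5/t + 5/2| < eps.
|5/t + 5/2| = 5·|-2 − t|/(2·|t|) = 5|t + 2|/(2|t|).
Restrict delta ≤ 1. Then |t + 2| < 1 gives |t| > 1, so 2|t| > 2.
Then |5/t + 5/2| < 5|t + 2|/2, which is < eps when |t + 2| < (2/5)eps.
Take delta = min(1, (2/5)eps). Then 0 < |t + 2| < delta gives both |t + 2| < 1 and |t + 2| < (2/5)eps, so |5/t + 5/2| < eps.

delta = min(1, (2/5)eps)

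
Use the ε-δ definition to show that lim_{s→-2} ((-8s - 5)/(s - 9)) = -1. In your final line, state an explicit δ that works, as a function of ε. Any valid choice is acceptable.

δ = min(11/2, (11/14)ε)

Let ε > 0. We want δ > 0 with 0 < |s + 2| < δ ⇒ |(-8s - 5)/(s - 9) + 1| < ε.
Combining over a common denominator, (-8s - 5)/(s - 9) + 1 = [(-8s - 5)·(-11) − 11·(s - 9)] / [(-11)·(s - 9)] = 77(s + 2) / ((-11)(s - 9)).
So |(-8s - 5)/(s - 9) + 1| = 77|s + 2| / (11·|s − 9|).
Restrict δ ≤ 11/2. Then |s + 2| < 11/2 gives |s − 9| = |(s + 2) + (-11)| ≥ 11 − 11/2 = 11/2.
Hence |(-8s - 5)/(s - 9) + 1| < 77|s + 2|/(11·(11/2)) = (14/11)|s + 2|, which is < ε once |s + 2| < (11/14)ε.
Take δ = min(11/2, (11/14)ε). Then 0 < |s + 2| < δ forces both bounds, so |(-8s - 5)/(s - 9) + 1| < ε.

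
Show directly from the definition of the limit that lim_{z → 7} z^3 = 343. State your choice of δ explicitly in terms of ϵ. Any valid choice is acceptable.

δ = min(2, ϵ/193)

Let ϵ > 0. We seek δ > 0 with 0 < |z − 7| < δ ⇒ |z^3 − 343| < ϵ.
Factor: z^3 − 343 = (z − 7)(z^2 + 7z + 49), so |z^3 − 343| = |z − 7|·|z^2 + 7z + 49|.
Restrict δ ≤ 2. Then |z − 7| < 2 gives |z| < 9, so by the triangle inequality |z^2 + 7z + 49| ≤ 9^2 + 7·9 + 49 = 193.
Hence |z^3 − 343| ≤ 193|z − 7|, which is < ϵ once |z − 7| < ϵ/193.
Take δ = min(2, ϵ/193). If 0 < |z − 7| < δ then both bounds hold and |z^3 − 343| ≤ 193|z − 7| < 193·(ϵ/193) = ϵ.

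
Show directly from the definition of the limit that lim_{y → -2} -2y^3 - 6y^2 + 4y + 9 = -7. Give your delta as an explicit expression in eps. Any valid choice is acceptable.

delta = min(1, eps/32)

Let eps > 0 be given. We want delta > 0 such that 0 < |y + 2| < delta implies |(-2y^3 - 6y^2 + 4y + 9) + 7| < eps.
(-2y^3 - 6y^2 + 4y + 9) + 7 = -2y^3 - 6y^2 + 4y + 16 = (y + 2)(-2y^2 - 2y + 8).
So |(-2y^3 - 6y^2 + 4y + 9) + 7| = |y + 2|·|-2y^2 - 2y + 8|.
Require delta ≤ 1. Then |y + 2| < 1 gives |y| < 3, and by the triangle inequality |-2y^2 - 2y + 8| ≤ 2·3^2 + 2·3 + 8 = 32.
Hence |(-2y^3 - 6y^2 + 4y + 9) + 7| ≤ 32|y + 2| < eps provided |y + 2| < eps/32.
Take delta = min(1, eps/32). Then 0 < |y + 2| < delta gives both |y + 2| < 1 and |y + 2| < eps/32, so |(-2y^3 - 6y^2 + 4y + 9) + 7| < eps.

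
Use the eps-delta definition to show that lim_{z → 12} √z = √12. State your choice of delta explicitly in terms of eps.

delta = min(12, √12·eps)

Let eps > 0. We want delta > 0 such that 0 < |z − 12| < delta implies |√z − √12| < eps.
Multiplying by the conjugate, |√z − √12| = |z − 12|/(√z + √12).
Restrict delta ≤ 12 so that |z − 12| < 12 forces z > 0, and then √z + √12 > √12.
Hence |√z − √12| < |z − 12|/√12, which is < eps once |z − 12| < √12·eps.
Take delta = min(12, √12·eps). If 0 < |z − 12| < delta then z > 0 and |√z − √12| < |z − 12|/√12 < eps.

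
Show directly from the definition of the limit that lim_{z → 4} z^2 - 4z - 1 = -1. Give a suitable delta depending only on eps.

Let eps > 0 be given. We want delta > 0 such that 0 < |z − 4| < delta implies |(z^2 - 4z - 1) + 1| < eps.
(z^2 - 4z - 1) + 1 = z^2 - 4z = (z − 4)(z).
So |(z^2 - 4z - 1) + 1| = |z − 4|·|z|.
Require delta ≤ 1. Then |z − 4| < 1 gives |z| < 5, and by the triangle inequality |z| ≤ 5 = 5.
Hence |(z^2 - 4z - 1) + 1| ≤ 5|z − 4| < eps provided |z − 4| < eps/5.
Choosing delta = min(1, eps/5) ensures both conditions, hence |(z^2 - 4z - 1) + 1| < eps.

delta = min(1, eps/5)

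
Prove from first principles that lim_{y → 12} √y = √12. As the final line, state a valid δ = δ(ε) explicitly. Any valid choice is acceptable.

δ = min(12, √12·ε)

Let ε > 0. We want δ > 0 such that 0 < |y − 12| < δ implies |√y − √12| < ε.
Rationalise: √y − √12 = (y − 12)/(√y + √12), so |√y − √12| = |y − 12|/(√y + √12).
Restrict δ ≤ 12 so that |y − 12| < 12 forces y > 0, and then √y + √12 > √12.
Hence |√y − √12| < |y − 12|/√12, which is < ε once |y − 12| < √12·ε.
Take δ = min(12, √12·ε). If 0 < |y − 12| < δ then y > 0 and |√y − √12| < |y − 12|/√12 < ε.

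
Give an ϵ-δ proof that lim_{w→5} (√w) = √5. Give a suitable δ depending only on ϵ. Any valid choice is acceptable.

Fix ϵ > 0. We want δ > 0 such that 0 < |w − 5| < δ implies |√w − √5| < ϵ.
Multiplying by the conjugate, |√w − √5| = |w − 5|/(√w + √5).
Restrict δ ≤ 5 so that |w − 5| < 5 forces w > 0, and then √w + √5 > √5.
Hence |√w − √5| < |w − 5|/√5, which is < ϵ once |w − 5| < √5·ϵ.
Take δ = min(5, √5·ϵ). If 0 < |w − 5| < δ then w > 0 and |√w − √5| < |w − 5|/√5 < ϵ.

δ = min(5, √5·ϵ)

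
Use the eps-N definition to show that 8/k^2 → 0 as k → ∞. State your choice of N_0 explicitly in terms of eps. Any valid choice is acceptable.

Let eps > 0 be given. For k ≥ 1, |8/k^2 − 0| = 8/k^2.
8/k^2 < eps ⇔ k^2 > 8/eps ⇔ k > (8/eps)^{1/2}.
Take N_0 = (8/eps)^{1/2}. Then k > N_0 implies 8/k^2 < eps.

N_0 = (8/eps)^{1/2}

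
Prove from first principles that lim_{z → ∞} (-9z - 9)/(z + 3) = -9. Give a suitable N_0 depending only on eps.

N_0 = 18/eps

Fix eps > 0. We seek N_0 > 0 such that z > N_0 implies |(-9z - 9)/(z + 3) + 9| < eps.
(-9z - 9)/(z + 3) + 9 = ((-9z - 9) − (-9)(z + 3)) / ((z + 3)) = 18/((z + 3)).
For z > 0 we have z + 3 > z, so |(-9z - 9)/(z + 3) + 9| = 18/((z + 3)) < 18/(z) = 18/z.
Thus |(-9z - 9)/(z + 3) + 9| < eps whenever z > 18/eps.
Take N_0 = 18/eps. If z > N_0 then |(-9z - 9)/(z + 3) + 9| < 18/z < eps.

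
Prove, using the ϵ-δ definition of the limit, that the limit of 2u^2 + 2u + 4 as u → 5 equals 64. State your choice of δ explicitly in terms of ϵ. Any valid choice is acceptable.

δ = min(1, ϵ/24)

Let ϵ > 0 be given. We want δ > 0 such that 0 < |u − 5| < δ implies |(2u^2 + 2u + 4) − 64| < ϵ.
(2u^2 + 2u + 4) − 64 = 2u^2 + 2u - 60 = (u − 5)(2u + 12).
So |(2u^2 + 2u + 4) − 64| = |u − 5|·|2u + 12|.
Require δ ≤ 1. Then |u − 5| < 1 gives |u| < 6, and by the triangle inequality |2u + 12| ≤ 2·6 + 12 = 24.
Hence |(2u^2 + 2u + 4) − 64| ≤ 24|u − 5| < ϵ provided |u − 5| < ϵ/24.
Choosing δ = min(1, ϵ/24) ensures both conditions, hence |(2u^2 + 2u + 4) − 64| < ϵ.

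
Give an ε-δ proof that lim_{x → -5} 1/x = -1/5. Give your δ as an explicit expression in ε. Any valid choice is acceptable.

δ = min(5/2, (25/2)ε)

Fix ε > 0. We seek δ > 0 such that 0 < |x + 5| < δ implies |1/x + 1/5| < ε.
|1/x + 1/5| = |-5 − x|/(5·|x|) = |x + 5|/(5|x|).
Require δ ≤ 5/2 so that |x| > 5 − 5/2 = 5/2, hence 5|x| > 25/2.
Then |1/x + 1/5| < |x + 5|/(25/2), which is < ε when |x + 5| < (25/2)ε.
Take δ = min(5/2, (25/2)ε). Then 0 < |x + 5| < δ gives both |x + 5| < 5/2 and |x + 5| < (25/2)ε, so |1/x + 1/5| < ε.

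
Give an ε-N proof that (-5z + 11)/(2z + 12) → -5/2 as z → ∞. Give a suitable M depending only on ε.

M = (41/2)/ε

Let ε > 0 be given. We seek M > 0 such that z > M implies |(-5z + 11)/(2z + 12) + 5/2| < ε.
(-5z + 11)/(2z + 12) + 5/2 = (2(-5z + 11) − (-5)(2z + 12)) / (2(2z + 12)) = 82/(2(2z + 12)).
For z > 0 we have 2z + 12 > 2z, so |(-5z + 11)/(2z + 12) + 5/2| = 82/(2(2z + 12)) < 82/(2·2z) = (41/2)/z.
Thus |(-5z + 11)/(2z + 12) + 5/2| < ε whenever z > (41/2)/ε.
Take M = (41/2)/ε. If z > M then |(-5z + 11)/(2z + 12) + 5/2| < (41/2)/z < ε.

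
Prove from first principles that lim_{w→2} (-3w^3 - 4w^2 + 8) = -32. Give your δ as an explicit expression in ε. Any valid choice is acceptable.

Let ε > 0. We want δ > 0 such that 0 < |w − 2| < δ implies |(-3w^3 - 4w^2 + 8) + 32| < ε.
(-3w^3 - 4w^2 + 8) + 32 = -3w^3 - 4w^2 + 40 = (w − 2)(-3w^2 - 10w - 20).
So |(-3w^3 - 4w^2 + 8) + 32| = |w − 2|·|-3w^2 - 10w - 20|.
Assume first that |w − 2| < 1, so |w| < 3. Then |-3w^2 - 10w - 20| ≤ 3·3^2 + 10·3 + 20 = 77.
Hence |(-3w^3 - 4w^2 + 8) + 32| ≤ 77|w − 2| < ε provided |w − 2| < ε/77.
Choosing δ = min(1, ε/77) ensures both conditions, hence |(-3w^3 - 4w^2 + 8) + 32| < ε.

δ = min(1, ε/77)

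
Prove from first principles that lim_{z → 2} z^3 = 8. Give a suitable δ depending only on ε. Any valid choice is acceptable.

δ = min(2, ε/28)

Let ε > 0 be given. We seek δ > 0 with 0 < |z − 2| < δ ⇒ |z^3 − 8| < ε.
Factor: z^3 − 8 = (z − 2)(z^2 + 2z + 4), so |z^3 − 8| = |z − 2|·|z^2 + 2z + 4|.
Restrict δ ≤ 2. Then |z − 2| < 2 gives |z| < 4, so by the triangle inequality |z^2 + 2z + 4| ≤ 4^2 + 2·4 + 4 = 28.
Hence |z^3 − 8| ≤ 28|z − 2|, which is < ε once |z − 2| < ε/28.
Take δ = min(2, ε/28). If 0 < |z − 2| < δ then both bounds hold and |z^3 − 8| ≤ 28|z − 2| < 28·(ε/28) = ε.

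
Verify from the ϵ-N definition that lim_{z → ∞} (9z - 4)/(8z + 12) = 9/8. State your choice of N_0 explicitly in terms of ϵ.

N_0 = (35/16)/ϵ

Suppose ϵ > 0. We seek N_0 > 0 such that z > N_0 implies |(9z - 4)/(8z + 12) − (9/8)| < ϵ.
(9z - 4)/(8z + 12) − (9/8) = (8(9z - 4) − 9(8z + 12)) / (8(8z + 12)) = -140/(8(8z + 12)).
For z > 0 we have 8z + 12 > 8z, so |(9z - 4)/(8z + 12) − (9/8)| = 140/(8(8z + 12)) < 140/(8·8z) = (35/16)/z.
Thus |(9z - 4)/(8z + 12) − (9/8)| < ϵ whenever z > (35/16)/ϵ.
Take N_0 = (35/16)/ϵ. If z > N_0 then |(9z - 4)/(8z + 12) − (9/8)| < (35/16)/z < ϵ.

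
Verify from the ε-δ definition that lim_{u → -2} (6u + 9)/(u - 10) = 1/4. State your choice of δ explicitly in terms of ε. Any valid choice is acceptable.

Let ε > 0. We want δ > 0 with 0 < |u + 2| < δ ⇒ |(6u + 9)/(u - 10) − (1/4)| < ε.
Combining over a common denominator, (6u + 9)/(u - 10) − (1/4) = [(6u + 9)·(-12) − (-3)·(u - 10)] / [(-12)·(u - 10)] = -69(u + 2) / ((-12)(u - 10)).
So |(6u + 9)/(u - 10) − (1/4)| = 69|u + 2| / (12·|u − 10|).
Restrict δ ≤ 6. Then |u + 2| < 6 gives |u − 10| = |(u + 2) + (-12)| ≥ 12 − 6 = 6.
Hence |(6u + 9)/(u - 10) − (1/4)| < 69|u + 2|/(12·6) = (23/24)|u + 2|, which is < ε once |u + 2| < (24/23)ε.
Take δ = min(6, (24/23)ε). Then 0 < |u + 2| < δ forces both bounds, so |(6u + 9)/(u - 10) − (1/4)| < ε.

δ = min(6, (24/23)ε)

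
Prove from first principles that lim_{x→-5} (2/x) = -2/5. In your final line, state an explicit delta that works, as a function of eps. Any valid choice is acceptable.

Let eps > 0. We seek delta > 0 such that 0 < |x + 5| < delta implies |2/x + 2/5| < eps.
|2/x + 2/5| = 2·|-5 − x|/(5·|x|) = 2|x + 5|/(5|x|).
Require delta ≤ 5/2 so that |x| > 5 − 5/2 = 5/2, hence 5|x| > 25/2.
Then |2/x + 2/5| < 2|x + 5|/(25/2), which is < eps when |x + 5| < (25/4)eps.
Take delta = min(5/2, (25/4)eps). Then 0 < |x + 5| < delta gives both |x + 5| < 5/2 and |x + 5| < (25/4)eps, so |2/x + 2/5| < eps.

delta = min(5/2, (25/4)eps)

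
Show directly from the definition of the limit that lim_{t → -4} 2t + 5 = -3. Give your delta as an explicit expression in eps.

Suppose eps > 0. We need delta > 0 so that 0 < |t + 4| < delta implies |(2t + 5) + 3| < eps.
Since (2t + 5) + 3 = 2(t + 4), we have |(2t + 5) + 3| = 2|t + 4|.
So 2|t + 4| < eps exactly when |t + 4| < eps/2.
Choosing delta = eps/2 gives |(2t + 5) + 3| = 2|t + 4| < eps whenever |t + 4| < delta.

delta = eps/2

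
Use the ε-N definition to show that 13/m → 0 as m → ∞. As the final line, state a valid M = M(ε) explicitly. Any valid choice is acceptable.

M = 13/ε

Suppose ε > 0. For m ≥ 1, |13/m − 0| = 13/(m) ≤ 13/m.
We need 13/m < ε, i.e. m > 13/ε.
Take M = 13/ε. If m > M then |13/m| ≤ 13/m < ε.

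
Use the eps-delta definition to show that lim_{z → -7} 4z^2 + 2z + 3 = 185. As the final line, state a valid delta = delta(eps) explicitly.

Suppose eps > 0. We want delta > 0 such that 0 < |z + 7| < delta implies |(4z^2 + 2z + 3) − 185| < eps.
(4z^2 + 2z + 3) − 185 = 4z^2 + 2z - 182 = (z + 7)(4z - 26).
So |(4z^2 + 2z + 3) − 185| = |z + 7|·|4z - 26|.
Assume first that |z + 7| < 1, so |z| < 8. Then |4z - 26| ≤ 4·8 + 26 = 58.
Hence |(4z^2 + 2z + 3) − 185| ≤ 58|z + 7| < eps provided |z + 7| < eps/58.
Choosing delta = min(1, eps/58) ensures both conditions, hence |(4z^2 + 2z + 3) − 185| < eps.

delta = min(1, eps/58)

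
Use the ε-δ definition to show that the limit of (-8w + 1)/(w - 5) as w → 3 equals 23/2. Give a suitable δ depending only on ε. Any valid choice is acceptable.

δ = min(1, (2/39)ε)

Fix ε > 0. We want δ > 0 with 0 < |w − 3| < δ ⇒ |(-8w + 1)/(w - 5) − (23/2)| < ε.
Combining over a common denominator, (-8w + 1)/(w - 5) − (23/2) = [(-8w + 1)·(-2) − (-23)·(w - 5)] / [(-2)·(w - 5)] = 39(w − 3) / ((-2)(w - 5)).
So |(-8w + 1)/(w - 5) − (23/2)| = 39|w − 3| / (2·|w − 5|).
Require δ ≤ 1, so |w − 5| ≥ |-2| − |w − 3| > 2 − 1 = 1.
Hence |(-8w + 1)/(w - 5) − (23/2)| < 39|w − 3|/(2·1) = (39/2)|w − 3|, which is < ε once |w − 3| < (2/39)ε.
Take δ = min(1, (2/39)ε). Then 0 < |w − 3| < δ forces both bounds, so |(-8w + 1)/(w - 5) − (23/2)| < ε.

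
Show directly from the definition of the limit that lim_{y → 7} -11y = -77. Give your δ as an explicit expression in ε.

Let ε > 0. We need δ > 0 so that 0 < |y − 7| < δ implies |(-11y) + 77| < ε.
Since (-11y) + 77 = -11(y − 7), we have |(-11y) + 77| = 11|y − 7|.
So 11|y − 7| < ε exactly when |y − 7| < ε/11.
Take δ = ε/11. If 0 < |y − 7| < δ then |(-11y) + 77| = 11|y − 7| < 11·(ε/11) = ε.

δ = ε/11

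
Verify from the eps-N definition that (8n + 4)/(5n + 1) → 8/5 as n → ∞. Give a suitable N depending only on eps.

Let eps > 0 be given. For n ≥ 1, |(8n + 4)/(5n + 1) − (8/5)| = |12|/(5(5n + 1)) = 12/(5(5n + 1)).
Since 5n + 1 ≥ 5n for n ≥ 1, this is ≤ 12/(5·5n) = (12/25)/n.
So |(8n + 4)/(5n + 1) − (8/5)| < eps whenever n > (12/25)/eps.
Take N = (12/25)/eps. If n > N then |(8n + 4)/(5n + 1) − (8/5)| ≤ (12/25)/n < eps.

N = (12/25)/eps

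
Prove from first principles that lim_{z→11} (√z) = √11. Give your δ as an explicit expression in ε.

Let ε > 0 be given. We want δ > 0 such that 0 < |z − 11| < δ implies |√z − √11| < ε.
Multiplying by the conjugate, |√z − √11| = |z − 11|/(√z + √11).
Restrict δ ≤ 11 so that |z − 11| < 11 forces z > 0, and then √z + √11 > √11.
Hence |√z − √11| < |z − 11|/√11, which is < ε once |z − 11| < √11·ε.
Take δ = min(11, √11·ε). If 0 < |z − 11| < δ then z > 0 and |√z − √11| < |z − 11|/√11 < ε.

δ = min(11, √11·ε)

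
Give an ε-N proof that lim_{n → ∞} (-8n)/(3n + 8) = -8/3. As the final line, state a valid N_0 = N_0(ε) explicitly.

N_0 = (64/9)/ε

Fix ε > 0. For n ≥ 1, |(-8n)/(3n + 8) + 8/3| = |64|/(3(3n + 8)) = 64/(3(3n + 8)).
Since 3n + 8 ≥ 3n for n ≥ 1, this is ≤ 64/(3·3n) = (64/9)/n.
So |(-8n)/(3n + 8) + 8/3| < ε whenever n > (64/9)/ε.
Take N_0 = (64/9)/ε. If n > N_0 then |(-8n)/(3n + 8) + 8/3| ≤ (64/9)/n < ε.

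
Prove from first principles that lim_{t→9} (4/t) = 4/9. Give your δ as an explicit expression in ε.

Suppose ε > 0. We seek δ > 0 such that 0 < |t − 9| < δ implies |4/t − (4/9)| < ε.
|4/t − (4/9)| = 4·|9 − t|/(9·|t|) = 4|t − 9|/(9|t|).
Require δ ≤ 9/2 so that |t| > 9 − 9/2 = 9/2, hence 9|t| > 81/2.
Then |4/t − (4/9)| < 4|t − 9|/(81/2), which is < ε when |t − 9| < (81/8)ε.
Take δ = min(9/2, (81/8)ε). Then 0 < |t − 9| < δ gives both |t − 9| < 9/2 and |t − 9| < (81/8)ε, so |4/t − (4/9)| < ε.

δ = min(9/2, (81/8)ε)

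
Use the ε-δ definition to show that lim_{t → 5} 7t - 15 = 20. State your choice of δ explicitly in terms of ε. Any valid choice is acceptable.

Suppose ε > 0. We need δ > 0 so that 0 < |t − 5| < δ implies |(7t - 15) − 20| < ε.
Since (7t - 15) − 20 = 7(t − 5), we have |(7t - 15) − 20| = 7|t − 5|.
Thus it suffices that |t − 5| < ε/7.
Choosing δ = ε/7 gives |(7t - 15) − 20| = 7|t − 5| < ε whenever |t − 5| < δ.

δ = ε/7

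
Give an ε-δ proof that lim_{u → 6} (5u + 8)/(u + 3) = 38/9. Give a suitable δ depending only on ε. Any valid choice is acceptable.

δ = min(9/2, (81/14)ε)

Let ε > 0. We want δ > 0 with 0 < |u − 6| < δ ⇒ |(5u + 8)/(u + 3) − (38/9)| < ε.
Combining over a common denominator, (5u + 8)/(u + 3) − (38/9) = [(5u + 8)·9 − 38·(u + 3)] / [9·(u + 3)] = 7(u − 6) / (9(u + 3)).
So |(5u + 8)/(u + 3) − (38/9)| = 7|u − 6| / (9·|u + 3|).
Restrict δ ≤ 9/2. Then |u − 6| < 9/2 gives |u + 3| = |(u − 6) + 9| ≥ 9 − 9/2 = 9/2.
Hence |(5u + 8)/(u + 3) − (38/9)| < 7|u − 6|/(9·(9/2)) = (14/81)|u − 6|, which is < ε once |u − 6| < (81/14)ε.
Take δ = min(9/2, (81/14)ε). Then 0 < |u − 6| < δ forces both bounds, so |(5u + 8)/(u + 3) − (38/9)| < ε.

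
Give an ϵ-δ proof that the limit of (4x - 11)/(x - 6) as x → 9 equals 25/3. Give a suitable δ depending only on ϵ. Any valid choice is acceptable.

Suppose ϵ > 0. We want δ > 0 with 0 < |x − 9| < δ ⇒ |(4x - 11)/(x - 6) − (25/3)| < ϵ.
Combining over a common denominator, (4x - 11)/(x - 6) − (25/3) = [(4x - 11)·3 − 25·(x - 6)] / [3·(x - 6)] = -13(x − 9) / (3(x - 6)).
So |(4x - 11)/(x - 6) − (25/3)| = 13|x − 9| / (3·|x − 6|).
Restrict δ ≤ 3/2. Then |x − 9| < 3/2 gives |x − 6| = |(x − 9) + 3| ≥ 3 − 3/2 = 3/2.
Hence |(4x - 11)/(x - 6) − (25/3)| < 13|x − 9|/(3·(3/2)) = (26/9)|x − 9|, which is < ϵ once |x − 9| < (9/26)ϵ.
Take δ = min(3/2, (9/26)ϵ). Then 0 < |x − 9| < δ forces both bounds, so |(4x - 11)/(x - 6) − (25/3)| < ϵ.

δ = min(3/2, (9/26)ϵ)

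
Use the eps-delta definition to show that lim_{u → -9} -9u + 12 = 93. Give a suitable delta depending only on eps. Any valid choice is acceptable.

Let eps > 0 be given. We need delta > 0 so that 0 < |u + 9| < delta implies |(-9u + 12) − 93| < eps.
Since (-9u + 12) − 93 = -9(u + 9), we have |(-9u + 12) − 93| = 9|u + 9|.
Thus it suffices that |u + 9| < eps/9.
Take delta = eps/9. If 0 < |u + 9| < delta then |(-9u + 12) − 93| = 9|u + 9| < 9·(eps/9) = eps.

delta = eps/9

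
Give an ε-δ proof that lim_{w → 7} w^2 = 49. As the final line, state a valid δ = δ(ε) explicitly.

Let ε > 0. We seek δ > 0 with 0 < |w − 7| < δ ⇒ |w^2 − 49| < ε.
Factor: w^2 − 49 = (w − 7)(w + 7), so |w^2 − 49| = |w − 7|·|w + 7|.
Impose δ ≤ 2 so that |w| < 9; then |w + 7| ≤ 16.
Hence |w^2 − 49| ≤ 16|w − 7|, which is < ε once |w − 7| < ε/16.
Take δ = min(2, ε/16). If 0 < |w − 7| < δ then both bounds hold and |w^2 − 49| ≤ 16|w − 7| < 16·(ε/16) = ε.

δ = min(2, ε/16)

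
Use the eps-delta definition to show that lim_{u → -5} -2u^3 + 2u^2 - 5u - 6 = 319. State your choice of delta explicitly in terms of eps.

delta = min(1, eps/209)

Suppose eps > 0. We want delta > 0 such that 0 < |u + 5| < delta implies |(-2u^3 + 2u^2 - 5u - 6) − 319| < eps.
(-2u^3 + 2u^2 - 5u - 6) − 319 = -2u^3 + 2u^2 - 5u - 325 = (u + 5)(-2u^2 + 12u - 65).
So |(-2u^3 + 2u^2 - 5u - 6) − 319| = |u + 5|·|-2u^2 + 12u - 65|.
Assume first that |u + 5| < 1, so |u| < 6. Then |-2u^2 + 12u - 65| ≤ 2·6^2 + 12·6 + 65 = 209.
Hence |(-2u^3 + 2u^2 - 5u - 6) − 319| ≤ 209|u + 5| < eps provided |u + 5| < eps/209.
Choosing delta = min(1, eps/209) ensures both conditions, hence |(-2u^3 + 2u^2 - 5u - 6) − 319| < eps.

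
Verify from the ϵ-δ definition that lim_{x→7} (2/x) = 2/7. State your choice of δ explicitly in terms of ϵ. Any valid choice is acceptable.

Let ϵ > 0 be given. We seek δ > 0 such that 0 < |x − 7| < δ implies |2/x − (2/7)| < ϵ.
|2/x − (2/7)| = 2·|7 − x|/(7·|x|) = 2|x − 7|/(7|x|).
Require δ ≤ 7/2 so that |x| > 7 − 7/2 = 7/2, hence 7|x| > 49/2.
Then |2/x − (2/7)| < 2|x − 7|/(49/2), which is < ϵ when |x − 7| < (49/4)ϵ.
Take δ = min(7/2, (49/4)ϵ). Then 0 < |x − 7| < δ gives both |x − 7| < 7/2 and |x − 7| < (49/4)ϵ, so |2/x − (2/7)| < ϵ.

δ = min(7/2, (49/4)ϵ)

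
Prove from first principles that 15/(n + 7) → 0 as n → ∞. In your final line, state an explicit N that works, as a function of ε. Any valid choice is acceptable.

Let ε > 0. For n ≥ 1, |15/(n + 7) − 0| = 15/(n + 7) ≤ 15/n.
We need 15/n < ε, i.e. n > 15/ε.
Take N = 15/ε. If n > N then |15/(n + 7)| ≤ 15/n < ε.

N = 15/ε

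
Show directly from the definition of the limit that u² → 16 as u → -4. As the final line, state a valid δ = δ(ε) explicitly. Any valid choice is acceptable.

δ = min(1, ε/9)

Let ε > 0 be given. We seek δ > 0 with 0 < |u + 4| < δ ⇒ |u² − 16| < ε.
Factor: u² − 16 = (u + 4)(u - 4), so |u² − 16| = |u + 4|·|u - 4|.
Restrict δ ≤ 1. Then |u + 4| < 1 gives |u| < 5, so by the triangle inequality |u - 4| ≤ 5 + 4 = 9.
Hence |u² − 16| ≤ 9|u + 4|, which is < ε once |u + 4| < ε/9.
Take δ = min(1, ε/9). If 0 < |u + 4| < δ then both bounds hold and |u² − 16| ≤ 9|u + 4| < 9·(ε/9) = ε.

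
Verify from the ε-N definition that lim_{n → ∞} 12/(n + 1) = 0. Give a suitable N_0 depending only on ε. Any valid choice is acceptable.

N_0 = 12/ε

Let ε > 0. For n ≥ 1, |12/(n + 1) − 0| = 12/(n + 1) ≤ 12/n.
We need 12/n < ε, i.e. n > 12/ε.
Take N_0 = 12/ε. If n > N_0 then |12/(n + 1)| ≤ 12/n < ε.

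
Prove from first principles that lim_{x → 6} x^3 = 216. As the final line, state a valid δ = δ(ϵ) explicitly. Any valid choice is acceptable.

δ = min(2, ϵ/148)

Suppose ϵ > 0. We seek δ > 0 with 0 < |x − 6| < δ ⇒ |x^3 − 216| < ϵ.
Factor: x^3 − 216 = (x − 6)(x^2 + 6x + 36), so |x^3 − 216| = |x − 6|·|x^2 + 6x + 36|.
Restrict δ ≤ 2. Then |x − 6| < 2 gives |x| < 8, so by the triangle inequality |x^2 + 6x + 36| ≤ 8^2 + 6·8 + 36 = 148.
Hence |x^3 − 216| ≤ 148|x − 6|, which is < ϵ once |x − 6| < ϵ/148.
Take δ = min(2, ϵ/148). If 0 < |x − 6| < δ then both bounds hold and |x^3 − 216| ≤ 148|x − 6| < 148·(ϵ/148) = ϵ.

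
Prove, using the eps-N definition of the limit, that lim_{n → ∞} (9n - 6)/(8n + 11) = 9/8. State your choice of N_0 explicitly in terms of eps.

Let eps > 0. For n ≥ 1, |(9n - 6)/(8n + 11) − (9/8)| = |-147|/(8(8n + 11)) = 147/(8(8n + 11)).
Since 8n + 11 ≥ 8n for n ≥ 1, this is ≤ 147/(8·8n) = (147/64)/n.
So |(9n - 6)/(8n + 11) − (9/8)| < eps whenever n > (147/64)/eps.
Take N_0 = (147/64)/eps. If n > N_0 then |(9n - 6)/(8n + 11) − (9/8)| ≤ (147/64)/n < eps.

N_0 = (147/64)/eps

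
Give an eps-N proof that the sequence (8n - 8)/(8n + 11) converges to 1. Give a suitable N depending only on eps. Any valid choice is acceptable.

N = (19/8)/eps

Fix eps > 0. For n ≥ 1, |(8n - 8)/(8n + 11) − 1| = |-152|/(8(8n + 11)) = 152/(8(8n + 11)).
Since 8n + 11 ≥ 8n for n ≥ 1, this is ≤ 152/(8·8n) = (19/8)/n.
So |(8n - 8)/(8n + 11) − 1| < eps whenever n > (19/8)/eps.
Take N = (19/8)/eps. If n > N then |(8n - 8)/(8n + 11) − 1| ≤ (19/8)/n < eps.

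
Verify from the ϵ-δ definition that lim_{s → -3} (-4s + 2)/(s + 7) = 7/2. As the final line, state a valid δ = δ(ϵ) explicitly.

δ = min(2, (4/15)ϵ)

Let ϵ > 0 be given. We want δ > 0 with 0 < |s + 3| < δ ⇒ |(-4s + 2)/(s + 7) − (7/2)| < ϵ.
Combining over a common denominator, (-4s + 2)/(s + 7) − (7/2) = [(-4s + 2)·4 − 14·(s + 7)] / [4·(s + 7)] = -30(s + 3) / (4(s + 7)).
So |(-4s + 2)/(s + 7) − (7/2)| = 30|s + 3| / (4·|s + 7|).
Require δ ≤ 2, so |s + 7| ≥ |4| − |s + 3| > 4 − 2 = 2.
Hence |(-4s + 2)/(s + 7) − (7/2)| < 30|s + 3|/(4·2) = (15/4)|s + 3|, which is < ϵ once |s + 3| < (4/15)ϵ.
Take δ = min(2, (4/15)ϵ). Then 0 < |s + 3| < δ forces both bounds, so |(-4s + 2)/(s + 7) − (7/2)| < ϵ.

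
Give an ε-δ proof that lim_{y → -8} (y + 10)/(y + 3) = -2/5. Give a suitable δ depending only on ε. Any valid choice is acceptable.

δ = min(5/2, (25/14)ε)

Fix ε > 0. We want δ > 0 with 0 < |y + 8| < δ ⇒ |(y + 10)/(y + 3) + 2/5| < ε.
Combining over a common denominator, (y + 10)/(y + 3) + 2/5 = [(y + 10)·(-5) − 2·(y + 3)] / [(-5)·(y + 3)] = -7(y + 8) / ((-5)(y + 3)).
So |(y + 10)/(y + 3) + 2/5| = 7|y + 8| / (5·|y + 3|).
Require δ ≤ 5/2, so |y + 3| ≥ |-5| − |y + 8| > 5 − 5/2 = 5/2.
Hence |(y + 10)/(y + 3) + 2/5| < 7|y + 8|/(5·(5/2)) = (14/25)|y + 8|, which is < ε once |y + 8| < (25/14)ε.
Take δ = min(5/2, (25/14)ε). Then 0 < |y + 8| < δ forces both bounds, so |(y + 10)/(y + 3) + 2/5| < ε.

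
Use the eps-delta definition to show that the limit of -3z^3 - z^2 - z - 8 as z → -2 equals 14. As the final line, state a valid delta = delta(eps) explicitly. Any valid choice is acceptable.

Suppose eps > 0. We want delta > 0 such that 0 < |z + 2| < delta implies |(-3z^3 - z^2 - z - 8) − 14| < eps.
(-3z^3 - z^2 - z - 8) − 14 = -3z^3 - z^2 - z - 22 = (z + 2)(-3z^2 + 5z - 11).
So |(-3z^3 - z^2 - z - 8) − 14| = |z + 2|·|-3z^2 + 5z - 11|.
Assume first that |z + 2| < 2, so |z| < 4. Then |-3z^2 + 5z - 11| ≤ 3·4^2 + 5·4 + 11 = 79.
Hence |(-3z^3 - z^2 - z - 8) − 14| ≤ 79|z + 2| < eps provided |z + 2| < eps/79.
Choosing delta = min(2, eps/79) ensures both conditions, hence |(-3z^3 - z^2 - z - 8) − 14| < eps.

delta = min(2, eps/79)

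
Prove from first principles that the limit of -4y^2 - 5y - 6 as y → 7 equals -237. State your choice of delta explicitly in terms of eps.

delta = min(1, eps/65)

Fix eps > 0. We want delta > 0 such that 0 < |y − 7| < delta implies |(-4y^2 - 5y - 6) + 237| < eps.
(-4y^2 - 5y - 6) + 237 = -4y^2 - 5y + 231 = (y − 7)(-4y - 33).
So |(-4y^2 - 5y - 6) + 237| = |y − 7|·|-4y - 33|.
Require delta ≤ 1. Then |y − 7| < 1 gives |y| < 8, and by the triangle inequality |-4y - 33| ≤ 4·8 + 33 = 65.
Hence |(-4y^2 - 5y - 6) + 237| ≤ 65|y − 7| < eps provided |y − 7| < eps/65.
Choosing delta = min(1, eps/65) ensures both conditions, hence |(-4y^2 - 5y - 6) + 237| < eps.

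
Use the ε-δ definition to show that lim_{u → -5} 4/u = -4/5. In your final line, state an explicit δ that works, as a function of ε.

Let ε > 0 be given. We seek δ > 0 such that 0 < |u + 5| < δ implies |4/u + 4/5| < ε.
|4/u + 4/5| = 4·|-5 − u|/(5·|u|) = 4|u + 5|/(5|u|).
Restrict δ ≤ 5/2. Then |u + 5| < 5/2 gives |u| > 5/2, so 5|u| > 25/2.
Then |4/u + 4/5| < 4|u + 5|/(25/2), which is < ε when |u + 5| < (25/8)ε.
Take δ = min(5/2, (25/8)ε). Then 0 < |u + 5| < δ gives both |u + 5| < 5/2 and |u + 5| < (25/8)ε, so |4/u + 4/5| < ε.

δ = min(5/2, (25/8)ε)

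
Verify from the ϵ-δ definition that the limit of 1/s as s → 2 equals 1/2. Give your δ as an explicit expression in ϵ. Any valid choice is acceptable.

δ = min(1, 2ϵ)

Suppose ϵ > 0. We seek δ > 0 such that 0 < |s − 2| < δ implies |1/s − (1/2)| < ϵ.
|1/s − (1/2)| = |2 − s|/(2·|s|) = |s − 2|/(2|s|).
Restrict δ ≤ 1. Then |s − 2| < 1 gives |s| > 1, so 2|s| > 2.
Then |1/s − (1/2)| < |s − 2|/2, which is < ϵ when |s − 2| < 2ϵ.
Take δ = min(1, 2ϵ). Then 0 < |s − 2| < δ gives both |s − 2| < 1 and |s − 2| < 2ϵ, so |1/s − (1/2)| < ϵ.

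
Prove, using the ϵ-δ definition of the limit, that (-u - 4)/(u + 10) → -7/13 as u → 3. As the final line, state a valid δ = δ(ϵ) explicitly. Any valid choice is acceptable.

δ = min(13/2, (169/12)ϵ)

Fix ϵ > 0. We want δ > 0 with 0 < |u − 3| < δ ⇒ |(-u - 4)/(u + 10) + 7/13| < ϵ.
Combining over a common denominator, (-u - 4)/(u + 10) + 7/13 = [(-u - 4)·13 − (-7)·(u + 10)] / [13·(u + 10)] = -6(u − 3) / (13(u + 10)).
So |(-u - 4)/(u + 10) + 7/13| = 6|u − 3| / (13·|u + 10|).
Require δ ≤ 13/2, so |u + 10| ≥ |13| − |u − 3| > 13 − 13/2 = 13/2.
Hence |(-u - 4)/(u + 10) + 7/13| < 6|u − 3|/(13·(13/2)) = (12/169)|u − 3|, which is < ϵ once |u − 3| < (169/12)ϵ.
Take δ = min(13/2, (169/12)ϵ). Then 0 < |u − 3| < δ forces both bounds, so |(-u - 4)/(u + 10) + 7/13| < ϵ.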